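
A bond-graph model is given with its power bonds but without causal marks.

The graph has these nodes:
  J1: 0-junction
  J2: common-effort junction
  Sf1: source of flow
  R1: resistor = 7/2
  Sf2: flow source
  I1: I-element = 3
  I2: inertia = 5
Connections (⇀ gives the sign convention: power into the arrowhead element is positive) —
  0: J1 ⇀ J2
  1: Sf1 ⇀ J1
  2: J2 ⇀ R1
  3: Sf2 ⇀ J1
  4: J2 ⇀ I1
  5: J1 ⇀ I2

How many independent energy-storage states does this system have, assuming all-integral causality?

#1 |Sf1  (Sf1: flow source, stroke at near end)
#3 |Sf2  (source Sf2 imposes f)
#4 |I1  (I1: I, integral causality)
#5 |I2  (I2 outputs flow p/I2)
#0 |J1  (J1 needs exactly one e-in)
#2 |J2  (J2 needs exactly one e-in)

2  (I1, I2 all integral)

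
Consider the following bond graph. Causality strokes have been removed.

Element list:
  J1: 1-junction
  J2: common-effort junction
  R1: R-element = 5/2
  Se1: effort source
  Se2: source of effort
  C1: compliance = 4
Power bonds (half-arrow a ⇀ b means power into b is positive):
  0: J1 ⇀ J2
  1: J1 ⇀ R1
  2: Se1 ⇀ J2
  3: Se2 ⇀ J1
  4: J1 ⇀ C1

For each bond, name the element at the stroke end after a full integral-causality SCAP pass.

bond 2 |J2  (Se1 (Se) sets effort on bond)
bond 3 |J1  (source Se2 imposes e)
bond 0 |J1  (J2: bond 2 brought effort, rest push out)
bond 4 |J1  (C1: C, integral causality)
bond 1 |R1  (J1: last free bond brings flow in)

b0 stroke at J1
b1 stroke at R1
b2 stroke at J2
b3 stroke at J1
b4 stroke at J1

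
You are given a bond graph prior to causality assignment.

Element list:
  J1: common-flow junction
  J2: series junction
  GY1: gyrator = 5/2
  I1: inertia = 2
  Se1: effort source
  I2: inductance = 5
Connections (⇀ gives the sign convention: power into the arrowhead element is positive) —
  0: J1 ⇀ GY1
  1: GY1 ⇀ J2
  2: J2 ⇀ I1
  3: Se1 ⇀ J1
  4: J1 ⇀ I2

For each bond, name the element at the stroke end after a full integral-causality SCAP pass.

#0 |J1
#1 |J2
#2 |I1
#3 |J1
#4 |I2

#3 →J1  (source Se1 imposes e)
#2 →I1  (I1 outputs flow p/I1)
#1 →J2  (1-jn J2 has f-setter on 2)
#0 →J1  (GY1 both-in/both-out from 1)
#4 →I2  (J1 needs exactly one f-in)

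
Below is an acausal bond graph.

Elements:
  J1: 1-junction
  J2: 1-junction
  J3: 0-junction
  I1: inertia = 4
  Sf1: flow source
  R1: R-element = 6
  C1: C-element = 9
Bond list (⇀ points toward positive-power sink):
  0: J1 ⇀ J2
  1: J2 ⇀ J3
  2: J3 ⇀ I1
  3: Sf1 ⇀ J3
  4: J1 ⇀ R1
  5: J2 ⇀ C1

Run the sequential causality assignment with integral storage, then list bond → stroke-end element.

#3 →Sf1  (Sf1 fixes flow; stroke at Sf1)
#2 →I1  (I1: I, integral causality)
#1 →J3  (J3 needs exactly one e-in)
#0 →J2  (common-f at J2 fixed by 1)
#5 →J2  (1-jn J2 has f-setter on 1)
#4 →J1  (1-jn J1 has f-setter on 0)

#0 →J2
#1 →J3
#2 →I1
#3 →Sf1
#4 →J1
#5 →J2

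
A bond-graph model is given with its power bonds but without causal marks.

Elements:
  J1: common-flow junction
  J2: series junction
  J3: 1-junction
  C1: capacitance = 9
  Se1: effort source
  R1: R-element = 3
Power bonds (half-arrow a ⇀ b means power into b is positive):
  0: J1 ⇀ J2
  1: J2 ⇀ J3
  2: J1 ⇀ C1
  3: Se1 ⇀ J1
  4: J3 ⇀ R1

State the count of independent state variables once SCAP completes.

1  (C1 all integral)

b3 stroke→J1  (source Se1 imposes e)
b2 stroke→J1  (C1 integral (e out))
b0 stroke→J2  (J1: last free bond brings flow in)
b1 stroke→J3  (closing 1-jn rule on J2)
b4 stroke→R1  (only one flow-in slot at J3)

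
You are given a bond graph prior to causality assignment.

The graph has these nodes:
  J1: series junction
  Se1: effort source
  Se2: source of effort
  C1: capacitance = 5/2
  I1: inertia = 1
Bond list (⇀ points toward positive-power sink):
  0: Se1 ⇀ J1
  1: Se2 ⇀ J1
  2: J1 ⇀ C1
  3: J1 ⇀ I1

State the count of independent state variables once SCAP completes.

2  (C1, I1 all integral)

b0 stroke at J1  (Se1: effort source, stroke at far end)
b1 stroke at J1  (source Se2 imposes e)
b2 stroke at J1  (C1 integral (e out))
b3 stroke at I1  (closing 1-jn rule on J1)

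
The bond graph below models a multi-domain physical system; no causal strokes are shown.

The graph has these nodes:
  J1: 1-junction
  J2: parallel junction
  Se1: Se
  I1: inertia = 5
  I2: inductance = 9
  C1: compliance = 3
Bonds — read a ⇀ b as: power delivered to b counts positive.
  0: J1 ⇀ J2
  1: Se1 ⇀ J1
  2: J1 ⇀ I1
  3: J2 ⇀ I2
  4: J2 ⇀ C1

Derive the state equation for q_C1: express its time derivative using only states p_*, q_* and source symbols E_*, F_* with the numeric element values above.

β1 stroke→J1  (Se1 fixes effort; stroke away)
β2 stroke→I1  (I1: I, integral causality)
β0 stroke→J1  (1-jn J1 has f-setter on 2)
β3 stroke→I2  (I2 integral (f out))
β4 stroke→J2  (only one effort-in slot at J2)

dq_C1/dt = p_I1/5 - p_I2/9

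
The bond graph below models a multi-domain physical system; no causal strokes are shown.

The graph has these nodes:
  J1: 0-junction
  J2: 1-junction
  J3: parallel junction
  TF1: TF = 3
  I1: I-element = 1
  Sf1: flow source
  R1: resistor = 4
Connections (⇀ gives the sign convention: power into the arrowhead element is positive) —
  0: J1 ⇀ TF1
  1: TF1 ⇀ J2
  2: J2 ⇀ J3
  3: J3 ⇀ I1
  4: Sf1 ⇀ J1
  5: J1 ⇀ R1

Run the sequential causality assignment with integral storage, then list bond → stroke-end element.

β4 stroke→Sf1  (Sf1: flow source, stroke at near end)
β3 stroke→I1  (I1 integral (f out))
β2 stroke→J3  (only one effort-in slot at J3)
β1 stroke→J2  (1-jn J2 has f-setter on 2)
β0 stroke→TF1  (through TF1, causality passes straight; one stroke at TF1)
β5 stroke→J1  (only one effort-in slot at J1)

β0 |TF1
β1 |J2
β2 |J3
β3 |I1
β4 |Sf1
β5 |J1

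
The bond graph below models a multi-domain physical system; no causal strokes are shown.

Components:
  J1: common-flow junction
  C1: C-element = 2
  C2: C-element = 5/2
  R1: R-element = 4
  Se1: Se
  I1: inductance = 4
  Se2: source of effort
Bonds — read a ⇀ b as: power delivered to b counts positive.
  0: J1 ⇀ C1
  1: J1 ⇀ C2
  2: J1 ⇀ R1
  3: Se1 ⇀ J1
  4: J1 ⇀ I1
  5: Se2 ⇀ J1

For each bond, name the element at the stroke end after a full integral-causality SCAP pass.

#0 stroke at J1
#1 stroke at J1
#2 stroke at J1
#3 stroke at J1
#4 stroke at I1
#5 stroke at J1

bond 3 →J1  (Se1 fixes effort; stroke away)
bond 5 →J1  (Se2 fixes effort; stroke away)
bond 0 →J1  (C1 outputs effort q/C1)
bond 1 →J1  (C2 outputs effort q/C2)
bond 4 →I1  (I1: I, integral causality)
bond 2 →J1  (J1 flow already set via bond 4)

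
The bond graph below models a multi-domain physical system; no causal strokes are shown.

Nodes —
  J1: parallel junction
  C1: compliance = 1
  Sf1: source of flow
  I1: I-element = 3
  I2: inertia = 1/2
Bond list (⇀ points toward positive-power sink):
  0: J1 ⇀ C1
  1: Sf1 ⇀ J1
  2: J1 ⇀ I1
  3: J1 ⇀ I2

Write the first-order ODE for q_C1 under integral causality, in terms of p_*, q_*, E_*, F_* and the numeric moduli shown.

#1 stroke→Sf1  (Sf1 (Sf) sets flow on bond)
#0 stroke→J1  (C1 integral (e out))
#2 stroke→I1  (J1 effort already set via bond 0)
#3 stroke→I2  (J1: bond 0 brought effort, rest push out)

dq_C1/dt = F_Sf1 - p_I1/3 - 2*p_I2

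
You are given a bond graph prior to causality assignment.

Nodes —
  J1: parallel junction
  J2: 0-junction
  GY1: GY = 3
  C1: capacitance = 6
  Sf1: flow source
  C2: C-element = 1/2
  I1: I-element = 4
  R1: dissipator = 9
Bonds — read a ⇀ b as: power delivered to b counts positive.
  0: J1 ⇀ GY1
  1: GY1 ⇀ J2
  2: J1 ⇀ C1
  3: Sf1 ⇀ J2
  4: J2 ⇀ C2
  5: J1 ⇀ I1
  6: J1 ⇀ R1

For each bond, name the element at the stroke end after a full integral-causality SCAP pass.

bond 0 stroke→GY1
bond 1 stroke→GY1
bond 2 stroke→J1
bond 3 stroke→Sf1
bond 4 stroke→J2
bond 5 stroke→I1
bond 6 stroke→R1

bond 3 stroke at Sf1  (Sf1 (Sf) sets flow on bond)
bond 2 stroke at J1  (C1 integral (e out))
bond 0 stroke at GY1  (common-e at J1 fixed by 2)
bond 5 stroke at I1  (0-jn J1 has e-setter on 2)
bond 6 stroke at R1  (J1 effort already set via bond 2)
bond 1 stroke at GY1  (GY1: gyrator matches bond 0)
bond 4 stroke at J2  (closing 0-jn rule on J2)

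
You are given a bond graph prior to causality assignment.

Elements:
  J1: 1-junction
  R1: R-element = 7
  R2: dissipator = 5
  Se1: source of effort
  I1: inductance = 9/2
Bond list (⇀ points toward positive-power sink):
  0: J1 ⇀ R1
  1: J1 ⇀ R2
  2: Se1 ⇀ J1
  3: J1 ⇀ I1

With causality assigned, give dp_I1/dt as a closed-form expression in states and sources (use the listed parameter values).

#2 stroke→J1  (Se1 (Se) sets effort on bond)
#3 stroke→I1  (I1 outputs flow p/I1)
#0 stroke→J1  (1-jn J1 has f-setter on 3)
#1 stroke→J1  (J1: bond 3 brought flow, rest push out)

dp_I1/dt = E_Se1 - 8*p_I1/3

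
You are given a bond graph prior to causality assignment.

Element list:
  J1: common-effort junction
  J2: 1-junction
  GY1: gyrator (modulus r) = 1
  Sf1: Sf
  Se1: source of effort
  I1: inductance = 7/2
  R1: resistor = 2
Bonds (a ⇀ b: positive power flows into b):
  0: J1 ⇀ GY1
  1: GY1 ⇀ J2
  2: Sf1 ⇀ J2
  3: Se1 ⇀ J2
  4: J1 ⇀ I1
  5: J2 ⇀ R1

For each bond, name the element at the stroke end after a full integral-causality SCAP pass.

b0 →J1
b1 →J2
b2 →Sf1
b3 →J2
b4 →I1
b5 →J2

#2 →Sf1  (source Sf1 imposes f)
#3 →J2  (Se1: effort source, stroke at far end)
#1 →J2  (J2: bond 2 brought flow, rest push out)
#5 →J2  (1-jn J2 has f-setter on 2)
#0 →J1  (GY1: gyrator matches bond 1)
#4 →I1  (J1 effort already set via bond 0)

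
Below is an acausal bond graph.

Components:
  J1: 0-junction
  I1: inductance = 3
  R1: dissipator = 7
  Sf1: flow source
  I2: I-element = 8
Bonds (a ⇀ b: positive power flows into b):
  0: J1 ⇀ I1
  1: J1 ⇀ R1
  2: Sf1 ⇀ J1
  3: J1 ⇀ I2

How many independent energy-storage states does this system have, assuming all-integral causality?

2  (I1, I2 all integral)

β2 →Sf1  (source Sf1 imposes f)
β0 →I1  (I1: I, integral causality)
β3 →I2  (I2 outputs flow p/I2)
β1 →J1  (J1 needs exactly one e-in)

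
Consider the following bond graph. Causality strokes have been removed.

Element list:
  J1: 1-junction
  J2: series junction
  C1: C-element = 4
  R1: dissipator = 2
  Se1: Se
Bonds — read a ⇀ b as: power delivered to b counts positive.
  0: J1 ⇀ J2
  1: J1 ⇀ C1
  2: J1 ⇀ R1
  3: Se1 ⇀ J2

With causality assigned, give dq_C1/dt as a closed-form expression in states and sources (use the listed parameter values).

b3 →J2  (Se1: effort source, stroke at far end)
b0 →J1  (J2 needs exactly one f-in)
b1 →J1  (C1 integral (e out))
b2 →R1  (closing 1-jn rule on J1)

dq_C1/dt = E_Se1/2 - q_C1/8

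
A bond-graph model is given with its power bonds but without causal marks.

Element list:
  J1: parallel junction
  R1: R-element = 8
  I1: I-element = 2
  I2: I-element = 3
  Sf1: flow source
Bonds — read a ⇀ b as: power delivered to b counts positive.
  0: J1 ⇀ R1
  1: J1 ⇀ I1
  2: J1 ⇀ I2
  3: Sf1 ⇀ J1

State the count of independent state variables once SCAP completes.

2  (I1, I2 all integral)

β3 stroke at Sf1  (source Sf1 imposes f)
β1 stroke at I1  (prefer integral on I1)
β2 stroke at I2  (I2 outputs flow p/I2)
β0 stroke at J1  (closing 0-jn rule on J1)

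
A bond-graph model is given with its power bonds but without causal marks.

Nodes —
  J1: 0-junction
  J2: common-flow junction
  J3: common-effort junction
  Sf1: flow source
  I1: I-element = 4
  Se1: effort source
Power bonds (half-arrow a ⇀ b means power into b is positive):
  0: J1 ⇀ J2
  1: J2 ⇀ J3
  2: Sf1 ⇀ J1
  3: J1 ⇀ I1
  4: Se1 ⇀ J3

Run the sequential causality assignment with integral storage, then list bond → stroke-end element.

b2 stroke→Sf1  (Sf1 (Sf) sets flow on bond)
b4 stroke→J3  (Se1 fixes effort; stroke away)
b1 stroke→J2  (J3 effort already set via bond 4)
b0 stroke→J1  (J2 needs exactly one f-in)
b3 stroke→I1  (common-e at J1 fixed by 0)

#0 stroke→J1
#1 stroke→J2
#2 stroke→Sf1
#3 stroke→I1
#4 stroke→J3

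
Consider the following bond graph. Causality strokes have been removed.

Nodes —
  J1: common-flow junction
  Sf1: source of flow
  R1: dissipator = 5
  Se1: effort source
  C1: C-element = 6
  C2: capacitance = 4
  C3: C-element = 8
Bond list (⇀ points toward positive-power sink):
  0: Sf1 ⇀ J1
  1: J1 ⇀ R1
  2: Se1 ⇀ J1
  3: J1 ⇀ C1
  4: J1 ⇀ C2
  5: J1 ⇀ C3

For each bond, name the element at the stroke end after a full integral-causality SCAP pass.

b0 |Sf1  (source Sf1 imposes f)
b2 |J1  (Se1: effort source, stroke at far end)
b1 |J1  (common-f at J1 fixed by 0)
b3 |J1  (J1: bond 0 brought flow, rest push out)
b4 |J1  (1-jn J1 has f-setter on 0)
b5 |J1  (J1 flow already set via bond 0)

β0 stroke→Sf1
β1 stroke→J1
β2 stroke→J1
β3 stroke→J1
β4 stroke→J1
β5 stroke→J1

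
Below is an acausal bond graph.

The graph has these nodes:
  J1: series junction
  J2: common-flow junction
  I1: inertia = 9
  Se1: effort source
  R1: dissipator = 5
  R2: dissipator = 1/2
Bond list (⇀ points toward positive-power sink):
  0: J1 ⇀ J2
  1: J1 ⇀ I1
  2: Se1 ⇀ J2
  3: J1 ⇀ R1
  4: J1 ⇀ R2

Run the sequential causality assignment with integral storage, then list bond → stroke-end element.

#2 |J2  (Se1: effort source, stroke at far end)
#0 |J1  (closing 1-jn rule on J2)
#1 |I1  (I1: I, integral causality)
#3 |J1  (J1: bond 1 brought flow, rest push out)
#4 |J1  (common-f at J1 fixed by 1)

#0 stroke→J1
#1 stroke→I1
#2 stroke→J2
#3 stroke→J1
#4 stroke→J1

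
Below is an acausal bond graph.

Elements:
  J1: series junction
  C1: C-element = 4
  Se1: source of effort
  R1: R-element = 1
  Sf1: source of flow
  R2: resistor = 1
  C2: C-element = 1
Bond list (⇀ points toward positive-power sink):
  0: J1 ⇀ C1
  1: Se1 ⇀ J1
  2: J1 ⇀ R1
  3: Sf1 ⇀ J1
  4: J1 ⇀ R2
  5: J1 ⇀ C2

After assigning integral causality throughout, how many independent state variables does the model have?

#1 |J1  (Se1: effort source, stroke at far end)
#3 |Sf1  (Sf1 (Sf) sets flow on bond)
#0 |J1  (1-jn J1 has f-setter on 3)
#2 |J1  (1-jn J1 has f-setter on 3)
#4 |J1  (common-f at J1 fixed by 3)
#5 |J1  (1-jn J1 has f-setter on 3)

2  (C1, C2 all integral)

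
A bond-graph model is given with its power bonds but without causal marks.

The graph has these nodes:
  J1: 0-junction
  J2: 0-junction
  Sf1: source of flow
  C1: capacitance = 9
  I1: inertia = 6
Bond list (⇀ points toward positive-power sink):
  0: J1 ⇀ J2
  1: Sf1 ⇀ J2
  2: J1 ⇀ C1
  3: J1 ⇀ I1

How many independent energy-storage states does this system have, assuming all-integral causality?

2  (C1, I1 all integral)

β1 |Sf1  (Sf1 (Sf) sets flow on bond)
β0 |J2  (only one effort-in slot at J2)
β2 |J1  (C1 integral (e out))
β3 |I1  (J1 effort already set via bond 2)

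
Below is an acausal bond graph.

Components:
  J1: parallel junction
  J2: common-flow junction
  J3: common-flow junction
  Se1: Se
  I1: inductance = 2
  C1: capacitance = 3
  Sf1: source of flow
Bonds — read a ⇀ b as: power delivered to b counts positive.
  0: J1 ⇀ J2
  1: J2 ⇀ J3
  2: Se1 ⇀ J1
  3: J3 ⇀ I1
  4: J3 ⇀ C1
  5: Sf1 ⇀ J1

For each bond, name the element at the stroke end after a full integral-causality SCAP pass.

bond 2 →J1  (Se1 (Se) sets effort on bond)
bond 5 →Sf1  (Sf1: flow source, stroke at near end)
bond 0 →J2  (0-jn J1 has e-setter on 2)
bond 1 →J3  (J2: last free bond brings flow in)
bond 3 →I1  (I1: I, integral causality)
bond 4 →J3  (1-jn J3 has f-setter on 3)

#0 stroke→J2
#1 stroke→J3
#2 stroke→J1
#3 stroke→I1
#4 stroke→J3
#5 stroke→Sf1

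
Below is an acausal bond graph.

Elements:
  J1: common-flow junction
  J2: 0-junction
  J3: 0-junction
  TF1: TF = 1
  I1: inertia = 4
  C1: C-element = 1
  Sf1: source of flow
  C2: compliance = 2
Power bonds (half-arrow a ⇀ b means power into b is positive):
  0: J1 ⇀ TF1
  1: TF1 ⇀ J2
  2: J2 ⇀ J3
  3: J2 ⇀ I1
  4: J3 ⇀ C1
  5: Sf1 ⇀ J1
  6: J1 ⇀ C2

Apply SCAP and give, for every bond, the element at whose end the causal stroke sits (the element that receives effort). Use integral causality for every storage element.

b0 →J1
b1 →TF1
b2 →J2
b3 →I1
b4 →J3
b5 →Sf1
b6 →J1

b5 |Sf1  (Sf1: flow source, stroke at near end)
b0 |J1  (common-f at J1 fixed by 5)
b6 |J1  (common-f at J1 fixed by 5)
b1 |TF1  (TF1: transformer flips bond 0)
b3 |I1  (I1 integral (f out))
b2 |J2  (J2 needs exactly one e-in)
b4 |J3  (only one effort-in slot at J3)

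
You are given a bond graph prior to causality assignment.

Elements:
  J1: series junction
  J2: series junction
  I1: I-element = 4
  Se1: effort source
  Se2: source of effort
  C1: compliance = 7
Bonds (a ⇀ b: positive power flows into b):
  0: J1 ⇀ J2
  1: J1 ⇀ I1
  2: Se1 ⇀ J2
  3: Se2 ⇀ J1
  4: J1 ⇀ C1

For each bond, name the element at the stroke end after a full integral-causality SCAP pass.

β0 stroke→J1
β1 stroke→I1
β2 stroke→J2
β3 stroke→J1
β4 stroke→J1

b2 stroke→J2  (Se1 fixes effort; stroke away)
b3 stroke→J1  (source Se2 imposes e)
b0 stroke→J1  (closing 1-jn rule on J2)
b1 stroke→I1  (prefer integral on I1)
b4 stroke→J1  (common-f at J1 fixed by 1)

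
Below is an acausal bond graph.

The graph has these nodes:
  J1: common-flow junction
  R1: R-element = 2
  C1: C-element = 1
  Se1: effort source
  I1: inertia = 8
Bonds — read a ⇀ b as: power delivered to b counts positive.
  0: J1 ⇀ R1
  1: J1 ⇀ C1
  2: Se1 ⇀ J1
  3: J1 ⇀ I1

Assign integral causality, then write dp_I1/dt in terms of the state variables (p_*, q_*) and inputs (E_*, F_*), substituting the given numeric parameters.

bond 2 stroke at J1  (Se1: effort source, stroke at far end)
bond 1 stroke at J1  (C1 integral (e out))
bond 3 stroke at I1  (I1: I, integral causality)
bond 0 stroke at J1  (J1: bond 3 brought flow, rest push out)

dp_I1/dt = E_Se1 - p_I1/4 - q_C1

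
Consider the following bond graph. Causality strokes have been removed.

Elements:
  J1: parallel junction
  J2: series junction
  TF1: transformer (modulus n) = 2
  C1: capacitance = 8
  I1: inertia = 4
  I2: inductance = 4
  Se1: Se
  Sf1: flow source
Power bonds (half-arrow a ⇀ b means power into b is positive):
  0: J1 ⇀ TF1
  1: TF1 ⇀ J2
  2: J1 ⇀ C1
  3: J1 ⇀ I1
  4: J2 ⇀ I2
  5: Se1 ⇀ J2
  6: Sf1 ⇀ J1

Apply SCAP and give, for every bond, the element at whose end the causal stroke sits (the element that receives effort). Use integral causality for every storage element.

bond 5 stroke at J2  (source Se1 imposes e)
bond 6 stroke at Sf1  (Sf1 (Sf) sets flow on bond)
bond 2 stroke at J1  (prefer integral on C1)
bond 0 stroke at TF1  (common-e at J1 fixed by 2)
bond 3 stroke at I1  (J1 effort already set via bond 2)
bond 1 stroke at J2  (TF TF1: opposite of bond 0)
bond 4 stroke at I2  (closing 1-jn rule on J2)

β0 stroke→TF1
β1 stroke→J2
β2 stroke→J1
β3 stroke→I1
β4 stroke→I2
β5 stroke→J2
β6 stroke→Sf1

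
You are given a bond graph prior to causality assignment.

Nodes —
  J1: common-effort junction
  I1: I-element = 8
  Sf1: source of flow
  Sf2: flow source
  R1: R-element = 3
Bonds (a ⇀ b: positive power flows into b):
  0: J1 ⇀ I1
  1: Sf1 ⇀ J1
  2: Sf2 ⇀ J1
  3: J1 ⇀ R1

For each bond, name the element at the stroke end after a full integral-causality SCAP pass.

#1 stroke at Sf1  (Sf1 (Sf) sets flow on bond)
#2 stroke at Sf2  (Sf2 (Sf) sets flow on bond)
#0 stroke at I1  (prefer integral on I1)
#3 stroke at J1  (J1: last free bond brings effort in)

b0 stroke at I1
b1 stroke at Sf1
b2 stroke at Sf2
b3 stroke at J1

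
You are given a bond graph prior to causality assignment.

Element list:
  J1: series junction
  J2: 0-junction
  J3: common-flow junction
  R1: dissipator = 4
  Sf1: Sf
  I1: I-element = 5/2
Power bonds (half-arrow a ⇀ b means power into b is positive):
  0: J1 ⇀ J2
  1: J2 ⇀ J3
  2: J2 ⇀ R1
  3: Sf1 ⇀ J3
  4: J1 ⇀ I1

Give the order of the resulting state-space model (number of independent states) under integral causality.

b3 stroke at Sf1  (Sf1 (Sf) sets flow on bond)
b1 stroke at J3  (1-jn J3 has f-setter on 3)
b4 stroke at I1  (prefer integral on I1)
b0 stroke at J1  (1-jn J1 has f-setter on 4)
b2 stroke at J2  (only one effort-in slot at J2)

1  (I1 all integral)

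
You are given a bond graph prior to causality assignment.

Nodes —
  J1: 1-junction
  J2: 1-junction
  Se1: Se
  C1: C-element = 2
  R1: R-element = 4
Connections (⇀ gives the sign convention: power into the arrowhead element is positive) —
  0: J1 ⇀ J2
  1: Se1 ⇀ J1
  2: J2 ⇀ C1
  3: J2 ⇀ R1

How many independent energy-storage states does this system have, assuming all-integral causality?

β1 →J1  (Se1: effort source, stroke at far end)
β0 →J2  (J1: last free bond brings flow in)
β2 →J2  (prefer integral on C1)
β3 →R1  (closing 1-jn rule on J2)

1  (C1 all integral)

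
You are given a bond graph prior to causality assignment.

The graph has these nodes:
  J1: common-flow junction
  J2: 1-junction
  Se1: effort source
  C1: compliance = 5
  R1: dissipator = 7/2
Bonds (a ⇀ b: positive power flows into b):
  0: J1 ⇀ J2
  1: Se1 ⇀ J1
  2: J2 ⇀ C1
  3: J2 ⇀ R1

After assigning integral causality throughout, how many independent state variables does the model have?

1  (C1 all integral)

#1 stroke at J1  (source Se1 imposes e)
#0 stroke at J2  (closing 1-jn rule on J1)
#2 stroke at J2  (C1 outputs effort q/C1)
#3 stroke at R1  (only one flow-in slot at J2)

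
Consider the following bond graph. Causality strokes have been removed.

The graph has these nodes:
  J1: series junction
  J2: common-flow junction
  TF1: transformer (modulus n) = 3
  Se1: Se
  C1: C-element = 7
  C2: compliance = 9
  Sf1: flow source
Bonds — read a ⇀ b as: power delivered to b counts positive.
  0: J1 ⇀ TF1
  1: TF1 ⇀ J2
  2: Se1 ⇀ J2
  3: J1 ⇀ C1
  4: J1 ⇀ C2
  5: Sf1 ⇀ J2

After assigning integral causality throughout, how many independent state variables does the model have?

β2 →J2  (Se1 fixes effort; stroke away)
β5 →Sf1  (source Sf1 imposes f)
β1 →J2  (common-f at J2 fixed by 5)
β0 →TF1  (through TF1, causality passes straight; one stroke at TF1)
β3 →J1  (1-jn J1 has f-setter on 0)
β4 →J1  (J1: bond 0 brought flow, rest push out)

2  (C1, C2 all integral)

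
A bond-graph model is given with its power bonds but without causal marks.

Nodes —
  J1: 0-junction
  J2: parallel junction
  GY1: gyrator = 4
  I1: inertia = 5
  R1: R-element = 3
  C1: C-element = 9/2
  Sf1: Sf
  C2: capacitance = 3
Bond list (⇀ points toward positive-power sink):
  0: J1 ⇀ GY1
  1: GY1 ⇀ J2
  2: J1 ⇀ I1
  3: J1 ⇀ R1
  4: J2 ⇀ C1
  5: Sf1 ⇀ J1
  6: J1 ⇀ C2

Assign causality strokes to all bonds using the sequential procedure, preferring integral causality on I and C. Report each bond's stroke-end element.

b0 stroke at GY1
b1 stroke at GY1
b2 stroke at I1
b3 stroke at R1
b4 stroke at J2
b5 stroke at Sf1
b6 stroke at J1

b5 →Sf1  (Sf1 fixes flow; stroke at Sf1)
b2 →I1  (I1: I, integral causality)
b4 →J2  (C1 integral (e out))
b1 →GY1  (J2: bond 4 brought effort, rest push out)
b0 →GY1  (through GY1, causality inverts; strokes same side of GY1)
b6 →J1  (C2 integral (e out))
b3 →R1  (J1 effort already set via bond 6)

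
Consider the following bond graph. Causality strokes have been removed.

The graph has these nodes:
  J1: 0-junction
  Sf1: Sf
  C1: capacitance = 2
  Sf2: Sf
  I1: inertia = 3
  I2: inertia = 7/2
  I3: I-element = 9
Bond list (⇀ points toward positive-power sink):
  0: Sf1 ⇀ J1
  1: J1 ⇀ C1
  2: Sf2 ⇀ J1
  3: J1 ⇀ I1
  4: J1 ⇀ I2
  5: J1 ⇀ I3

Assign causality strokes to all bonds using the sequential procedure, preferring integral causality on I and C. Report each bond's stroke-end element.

bond 0 stroke at Sf1
bond 1 stroke at J1
bond 2 stroke at Sf2
bond 3 stroke at I1
bond 4 stroke at I2
bond 5 stroke at I3

β0 |Sf1  (source Sf1 imposes f)
β2 |Sf2  (source Sf2 imposes f)
β1 |J1  (C1 outputs effort q/C1)
β3 |I1  (common-e at J1 fixed by 1)
β4 |I2  (0-jn J1 has e-setter on 1)
β5 |I3  (J1 effort already set via bond 1)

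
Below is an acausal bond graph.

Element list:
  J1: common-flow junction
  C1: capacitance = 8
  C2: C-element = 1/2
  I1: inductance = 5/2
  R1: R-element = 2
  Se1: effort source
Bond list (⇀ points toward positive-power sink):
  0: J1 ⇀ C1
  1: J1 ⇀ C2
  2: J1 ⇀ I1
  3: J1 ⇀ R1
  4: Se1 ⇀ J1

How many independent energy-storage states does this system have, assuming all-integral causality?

3  (C1, C2, I1 all integral)

β4 stroke at J1  (Se1 fixes effort; stroke away)
β0 stroke at J1  (prefer integral on C1)
β1 stroke at J1  (C2 outputs effort q/C2)
β2 stroke at I1  (I1 integral (f out))
β3 stroke at J1  (J1 flow already set via bond 2)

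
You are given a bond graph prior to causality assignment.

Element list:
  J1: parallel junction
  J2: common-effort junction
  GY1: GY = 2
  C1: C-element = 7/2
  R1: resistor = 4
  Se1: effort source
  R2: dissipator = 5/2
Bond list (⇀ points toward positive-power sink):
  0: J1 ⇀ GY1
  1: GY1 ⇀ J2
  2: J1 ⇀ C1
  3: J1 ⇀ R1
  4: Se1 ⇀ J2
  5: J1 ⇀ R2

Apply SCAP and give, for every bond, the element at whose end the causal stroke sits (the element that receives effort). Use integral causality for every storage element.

β0 |GY1
β1 |GY1
β2 |J1
β3 |R1
β4 |J2
β5 |R2

bond 4 →J2  (source Se1 imposes e)
bond 1 →GY1  (common-e at J2 fixed by 4)
bond 0 →GY1  (GY1: gyrator matches bond 1)
bond 2 →J1  (C1 integral (e out))
bond 3 →R1  (0-jn J1 has e-setter on 2)
bond 5 →R2  (J1 effort already set via bond 2)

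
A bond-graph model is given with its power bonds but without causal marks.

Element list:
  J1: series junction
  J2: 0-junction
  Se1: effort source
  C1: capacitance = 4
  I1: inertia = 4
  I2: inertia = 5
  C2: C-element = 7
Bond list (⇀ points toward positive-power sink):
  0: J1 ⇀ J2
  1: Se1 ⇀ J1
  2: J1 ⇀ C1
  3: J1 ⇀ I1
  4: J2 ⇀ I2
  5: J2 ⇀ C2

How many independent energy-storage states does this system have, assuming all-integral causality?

#1 stroke→J1  (source Se1 imposes e)
#2 stroke→J1  (prefer integral on C1)
#3 stroke→I1  (I1 outputs flow p/I1)
#0 stroke→J1  (1-jn J1 has f-setter on 3)
#4 stroke→I2  (I2: I, integral causality)
#5 stroke→J2  (only one effort-in slot at J2)

4  (C1, C2, I1, I2 all integral)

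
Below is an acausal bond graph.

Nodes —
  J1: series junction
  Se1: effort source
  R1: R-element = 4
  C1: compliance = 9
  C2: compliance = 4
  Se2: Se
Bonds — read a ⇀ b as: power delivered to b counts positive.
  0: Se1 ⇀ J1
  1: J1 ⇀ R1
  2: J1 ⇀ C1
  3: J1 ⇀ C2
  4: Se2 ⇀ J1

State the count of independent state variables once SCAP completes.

2  (C1, C2 all integral)

bond 0 |J1  (Se1 fixes effort; stroke away)
bond 4 |J1  (Se2 (Se) sets effort on bond)
bond 2 |J1  (C1: C, integral causality)
bond 3 |J1  (C2: C, integral causality)
bond 1 |R1  (closing 1-jn rule on J1)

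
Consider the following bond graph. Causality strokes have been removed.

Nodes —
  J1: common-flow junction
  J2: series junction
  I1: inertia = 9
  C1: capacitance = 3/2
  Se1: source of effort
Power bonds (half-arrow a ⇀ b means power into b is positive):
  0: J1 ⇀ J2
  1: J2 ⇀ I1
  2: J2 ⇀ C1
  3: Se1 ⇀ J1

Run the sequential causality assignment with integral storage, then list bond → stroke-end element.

bond 3 |J1  (Se1 (Se) sets effort on bond)
bond 0 |J2  (closing 1-jn rule on J1)
bond 1 |I1  (I1 outputs flow p/I1)
bond 2 |J2  (J2 flow already set via bond 1)

#0 |J2
#1 |I1
#2 |J2
#3 |J1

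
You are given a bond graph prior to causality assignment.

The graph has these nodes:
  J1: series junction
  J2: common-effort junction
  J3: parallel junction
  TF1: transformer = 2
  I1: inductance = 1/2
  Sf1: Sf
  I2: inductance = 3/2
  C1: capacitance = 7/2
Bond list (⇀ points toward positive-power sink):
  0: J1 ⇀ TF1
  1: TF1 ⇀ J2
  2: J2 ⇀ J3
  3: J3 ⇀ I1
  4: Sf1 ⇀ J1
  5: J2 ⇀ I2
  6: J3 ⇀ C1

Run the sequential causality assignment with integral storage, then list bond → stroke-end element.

β0 stroke at J1
β1 stroke at TF1
β2 stroke at J2
β3 stroke at I1
β4 stroke at Sf1
β5 stroke at I2
β6 stroke at J3

b4 stroke at Sf1  (source Sf1 imposes f)
b0 stroke at J1  (J1 flow already set via bond 4)
b1 stroke at TF1  (TF TF1: opposite of bond 0)
b3 stroke at I1  (I1: I, integral causality)
b5 stroke at I2  (I2 integral (f out))
b2 stroke at J2  (J2 needs exactly one e-in)
b6 stroke at J3  (only one effort-in slot at J3)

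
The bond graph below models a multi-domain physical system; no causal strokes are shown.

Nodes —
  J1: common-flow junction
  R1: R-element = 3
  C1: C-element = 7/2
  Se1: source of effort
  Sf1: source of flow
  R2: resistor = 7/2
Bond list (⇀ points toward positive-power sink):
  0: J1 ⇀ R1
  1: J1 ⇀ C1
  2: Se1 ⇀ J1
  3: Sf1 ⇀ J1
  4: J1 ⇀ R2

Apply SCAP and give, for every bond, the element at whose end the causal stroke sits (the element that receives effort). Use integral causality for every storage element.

β0 stroke→J1
β1 stroke→J1
β2 stroke→J1
β3 stroke→Sf1
β4 stroke→J1

b2 stroke→J1  (source Se1 imposes e)
b3 stroke→Sf1  (Sf1: flow source, stroke at near end)
b0 stroke→J1  (1-jn J1 has f-setter on 3)
b1 stroke→J1  (1-jn J1 has f-setter on 3)
b4 stroke→J1  (1-jn J1 has f-setter on 3)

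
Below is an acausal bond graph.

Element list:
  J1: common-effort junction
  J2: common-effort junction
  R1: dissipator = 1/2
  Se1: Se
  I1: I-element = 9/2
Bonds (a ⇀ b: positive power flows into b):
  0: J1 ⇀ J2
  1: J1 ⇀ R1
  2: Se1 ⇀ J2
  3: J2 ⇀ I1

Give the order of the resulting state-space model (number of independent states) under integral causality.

#2 stroke→J2  (source Se1 imposes e)
#0 stroke→J1  (0-jn J2 has e-setter on 2)
#3 stroke→I1  (J2 effort already set via bond 2)
#1 stroke→R1  (J1 effort already set via bond 0)

1  (I1 all integral)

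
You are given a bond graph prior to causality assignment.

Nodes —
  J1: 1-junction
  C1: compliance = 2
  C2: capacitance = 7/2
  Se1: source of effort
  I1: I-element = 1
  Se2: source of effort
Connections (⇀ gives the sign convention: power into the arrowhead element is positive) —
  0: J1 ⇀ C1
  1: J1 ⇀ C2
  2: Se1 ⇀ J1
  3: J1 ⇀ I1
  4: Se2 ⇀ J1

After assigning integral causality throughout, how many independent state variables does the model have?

3  (C1, C2, I1 all integral)

b2 |J1  (Se1 (Se) sets effort on bond)
b4 |J1  (Se2 fixes effort; stroke away)
b0 |J1  (prefer integral on C1)
b1 |J1  (C2: C, integral causality)
b3 |I1  (J1: last free bond brings flow in)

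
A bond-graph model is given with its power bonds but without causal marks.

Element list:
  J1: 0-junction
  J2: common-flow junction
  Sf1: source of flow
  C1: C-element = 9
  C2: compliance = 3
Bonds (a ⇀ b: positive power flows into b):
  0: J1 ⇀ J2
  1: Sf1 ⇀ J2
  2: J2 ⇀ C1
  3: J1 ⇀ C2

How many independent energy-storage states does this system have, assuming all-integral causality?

2  (C1, C2 all integral)

#1 stroke→Sf1  (Sf1 fixes flow; stroke at Sf1)
#0 stroke→J2  (1-jn J2 has f-setter on 1)
#2 stroke→J2  (common-f at J2 fixed by 1)
#3 stroke→J1  (closing 0-jn rule on J1)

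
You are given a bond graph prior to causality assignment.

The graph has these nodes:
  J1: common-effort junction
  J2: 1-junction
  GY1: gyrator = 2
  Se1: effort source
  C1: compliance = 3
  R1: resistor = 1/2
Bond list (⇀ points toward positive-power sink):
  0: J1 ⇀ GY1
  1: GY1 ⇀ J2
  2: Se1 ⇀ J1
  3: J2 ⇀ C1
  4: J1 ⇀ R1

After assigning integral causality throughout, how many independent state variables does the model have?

1  (C1 all integral)

#2 stroke→J1  (source Se1 imposes e)
#0 stroke→GY1  (J1: bond 2 brought effort, rest push out)
#4 stroke→R1  (0-jn J1 has e-setter on 2)
#1 stroke→GY1  (through GY1, causality inverts; strokes same side of GY1)
#3 stroke→J2  (J2: bond 1 brought flow, rest push out)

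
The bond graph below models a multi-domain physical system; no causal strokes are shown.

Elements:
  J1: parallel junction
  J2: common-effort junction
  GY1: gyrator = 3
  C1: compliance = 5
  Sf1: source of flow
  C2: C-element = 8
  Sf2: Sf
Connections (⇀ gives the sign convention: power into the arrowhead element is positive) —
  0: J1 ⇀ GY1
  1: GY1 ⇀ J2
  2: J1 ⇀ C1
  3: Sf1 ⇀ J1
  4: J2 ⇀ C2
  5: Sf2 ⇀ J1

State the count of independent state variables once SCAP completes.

b3 |Sf1  (Sf1 fixes flow; stroke at Sf1)
b5 |Sf2  (Sf2 fixes flow; stroke at Sf2)
b2 |J1  (C1: C, integral causality)
b0 |GY1  (J1 effort already set via bond 2)
b1 |GY1  (GY GY1: same side as bond 0)
b4 |J2  (J2: last free bond brings effort in)

2  (C1, C2 all integral)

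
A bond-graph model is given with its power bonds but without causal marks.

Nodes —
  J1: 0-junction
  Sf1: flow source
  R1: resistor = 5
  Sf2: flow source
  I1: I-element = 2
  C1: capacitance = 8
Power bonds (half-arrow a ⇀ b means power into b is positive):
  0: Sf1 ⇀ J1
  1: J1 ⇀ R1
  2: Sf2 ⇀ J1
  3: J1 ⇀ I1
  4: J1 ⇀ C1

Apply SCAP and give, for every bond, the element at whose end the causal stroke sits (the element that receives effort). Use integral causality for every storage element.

#0 |Sf1
#1 |R1
#2 |Sf2
#3 |I1
#4 |J1

bond 0 stroke at Sf1  (source Sf1 imposes f)
bond 2 stroke at Sf2  (Sf2 fixes flow; stroke at Sf2)
bond 3 stroke at I1  (I1: I, integral causality)
bond 4 stroke at J1  (C1 outputs effort q/C1)
bond 1 stroke at R1  (J1: bond 4 brought effort, rest push out)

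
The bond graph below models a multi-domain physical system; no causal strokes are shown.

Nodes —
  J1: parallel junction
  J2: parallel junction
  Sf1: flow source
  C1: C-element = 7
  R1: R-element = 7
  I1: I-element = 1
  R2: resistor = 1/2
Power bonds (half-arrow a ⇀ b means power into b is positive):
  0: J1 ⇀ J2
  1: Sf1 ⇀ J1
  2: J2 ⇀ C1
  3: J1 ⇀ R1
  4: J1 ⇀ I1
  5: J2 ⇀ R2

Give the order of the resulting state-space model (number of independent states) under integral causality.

bond 1 →Sf1  (Sf1 (Sf) sets flow on bond)
bond 2 →J2  (C1 outputs effort q/C1)
bond 0 →J1  (common-e at J2 fixed by 2)
bond 5 →R2  (J2: bond 2 brought effort, rest push out)
bond 3 →R1  (0-jn J1 has e-setter on 0)
bond 4 →I1  (common-e at J1 fixed by 0)

2  (C1, I1 all integral)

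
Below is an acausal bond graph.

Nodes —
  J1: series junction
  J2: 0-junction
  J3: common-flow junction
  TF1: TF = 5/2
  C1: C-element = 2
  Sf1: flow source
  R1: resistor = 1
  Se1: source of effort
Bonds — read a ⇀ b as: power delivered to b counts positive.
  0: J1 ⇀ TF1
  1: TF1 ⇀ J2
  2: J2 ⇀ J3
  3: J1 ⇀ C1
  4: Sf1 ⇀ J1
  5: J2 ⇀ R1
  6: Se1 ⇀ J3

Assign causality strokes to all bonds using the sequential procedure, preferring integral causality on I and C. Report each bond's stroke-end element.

b0 →J1
b1 →TF1
b2 →J2
b3 →J1
b4 →Sf1
b5 →R1
b6 →J3

b4 stroke→Sf1  (source Sf1 imposes f)
b6 stroke→J3  (Se1 fixes effort; stroke away)
b0 stroke→J1  (J1 flow already set via bond 4)
b3 stroke→J1  (1-jn J1 has f-setter on 4)
b2 stroke→J2  (closing 1-jn rule on J3)
b1 stroke→TF1  (TF TF1: opposite of bond 0)
b5 stroke→R1  (common-e at J2 fixed by 2)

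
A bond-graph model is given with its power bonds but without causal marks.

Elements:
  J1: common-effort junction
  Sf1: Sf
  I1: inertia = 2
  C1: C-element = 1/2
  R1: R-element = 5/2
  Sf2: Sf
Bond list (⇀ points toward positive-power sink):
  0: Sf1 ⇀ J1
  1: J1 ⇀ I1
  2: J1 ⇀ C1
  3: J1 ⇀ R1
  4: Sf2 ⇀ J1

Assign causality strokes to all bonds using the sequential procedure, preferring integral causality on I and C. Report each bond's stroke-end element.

bond 0 stroke at Sf1  (Sf1: flow source, stroke at near end)
bond 4 stroke at Sf2  (source Sf2 imposes f)
bond 1 stroke at I1  (I1 integral (f out))
bond 2 stroke at J1  (prefer integral on C1)
bond 3 stroke at R1  (0-jn J1 has e-setter on 2)

bond 0 stroke at Sf1
bond 1 stroke at I1
bond 2 stroke at J1
bond 3 stroke at R1
bond 4 stroke at Sf2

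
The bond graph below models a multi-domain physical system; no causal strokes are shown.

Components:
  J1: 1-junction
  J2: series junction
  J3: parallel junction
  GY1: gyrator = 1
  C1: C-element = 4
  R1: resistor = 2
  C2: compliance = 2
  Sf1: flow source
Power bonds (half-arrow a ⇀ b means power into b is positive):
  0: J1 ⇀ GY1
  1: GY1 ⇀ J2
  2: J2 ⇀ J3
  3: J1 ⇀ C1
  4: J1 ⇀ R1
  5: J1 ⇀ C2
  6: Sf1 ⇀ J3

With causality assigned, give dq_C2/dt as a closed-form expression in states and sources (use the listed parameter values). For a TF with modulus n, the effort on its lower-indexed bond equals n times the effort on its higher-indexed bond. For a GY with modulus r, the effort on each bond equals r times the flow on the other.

β6 |Sf1  (Sf1 (Sf) sets flow on bond)
β2 |J3  (J3: last free bond brings effort in)
β1 |J2  (1-jn J2 has f-setter on 2)
β0 |J1  (through GY1, causality inverts; strokes same side of GY1)
β3 |J1  (C1: C, integral causality)
β5 |J1  (C2 outputs effort q/C2)
β4 |R1  (J1: last free bond brings flow in)

dq_C2/dt = F_Sf1/2 - q_C1/8 - q_C2/4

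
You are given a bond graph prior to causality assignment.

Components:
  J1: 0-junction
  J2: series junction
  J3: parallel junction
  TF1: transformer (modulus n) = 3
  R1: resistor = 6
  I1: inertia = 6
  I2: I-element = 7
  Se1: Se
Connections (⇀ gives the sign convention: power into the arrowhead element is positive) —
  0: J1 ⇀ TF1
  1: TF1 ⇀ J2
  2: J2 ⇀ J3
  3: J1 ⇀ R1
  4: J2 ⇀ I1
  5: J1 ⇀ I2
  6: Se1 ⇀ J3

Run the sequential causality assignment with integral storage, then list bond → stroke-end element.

#0 |TF1
#1 |J2
#2 |J2
#3 |J1
#4 |I1
#5 |I2
#6 |J3

b6 |J3  (Se1 fixes effort; stroke away)
b2 |J2  (common-e at J3 fixed by 6)
b4 |I1  (I1 integral (f out))
b1 |J2  (common-f at J2 fixed by 4)
b0 |TF1  (through TF1, causality passes straight; one stroke at TF1)
b5 |I2  (I2 outputs flow p/I2)
b3 |J1  (closing 0-jn rule on J1)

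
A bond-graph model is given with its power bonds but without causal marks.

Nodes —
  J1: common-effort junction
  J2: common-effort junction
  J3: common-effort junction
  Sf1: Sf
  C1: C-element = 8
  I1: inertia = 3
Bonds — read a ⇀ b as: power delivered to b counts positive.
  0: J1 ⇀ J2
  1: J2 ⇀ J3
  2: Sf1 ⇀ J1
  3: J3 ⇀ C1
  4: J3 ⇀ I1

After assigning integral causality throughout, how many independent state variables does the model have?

bond 2 stroke at Sf1  (Sf1 fixes flow; stroke at Sf1)
bond 0 stroke at J1  (J1 needs exactly one e-in)
bond 1 stroke at J2  (closing 0-jn rule on J2)
bond 3 stroke at J3  (prefer integral on C1)
bond 4 stroke at I1  (J3 effort already set via bond 3)

2  (C1, I1 all integral)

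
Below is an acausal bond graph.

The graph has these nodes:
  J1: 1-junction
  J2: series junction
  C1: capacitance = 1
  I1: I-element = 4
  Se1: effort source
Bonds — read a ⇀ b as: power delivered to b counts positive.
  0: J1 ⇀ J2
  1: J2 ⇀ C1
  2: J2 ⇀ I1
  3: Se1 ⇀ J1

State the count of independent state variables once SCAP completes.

bond 3 stroke at J1  (Se1: effort source, stroke at far end)
bond 0 stroke at J2  (closing 1-jn rule on J1)
bond 1 stroke at J2  (C1: C, integral causality)
bond 2 stroke at I1  (closing 1-jn rule on J2)

2  (C1, I1 all integral)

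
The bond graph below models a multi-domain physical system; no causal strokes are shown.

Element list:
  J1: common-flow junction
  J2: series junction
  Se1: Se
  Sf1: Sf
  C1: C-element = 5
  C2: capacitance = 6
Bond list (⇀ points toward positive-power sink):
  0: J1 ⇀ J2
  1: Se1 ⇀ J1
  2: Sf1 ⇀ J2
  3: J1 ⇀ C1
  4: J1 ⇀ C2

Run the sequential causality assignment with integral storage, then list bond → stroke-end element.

bond 0 |J2
bond 1 |J1
bond 2 |Sf1
bond 3 |J1
bond 4 |J1

#1 →J1  (Se1 fixes effort; stroke away)
#2 →Sf1  (Sf1: flow source, stroke at near end)
#0 →J2  (1-jn J2 has f-setter on 2)
#3 →J1  (J1 flow already set via bond 0)
#4 →J1  (J1 flow already set via bond 0)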